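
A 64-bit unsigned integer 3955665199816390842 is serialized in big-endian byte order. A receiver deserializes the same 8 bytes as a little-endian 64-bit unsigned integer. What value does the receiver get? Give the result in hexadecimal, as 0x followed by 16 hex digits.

3955665199816390842 in 64-bit hexadecimal is 0x36E5588A8D6E38BA.
Stored big-endian, the bytes at ascending addresses are 36 E5 58 8A 8D 6E 38 BA.
Read back as little-endian, the first byte is least significant, giving 0xBA386E8D8A58E536.

0xBA386E8D8A58E536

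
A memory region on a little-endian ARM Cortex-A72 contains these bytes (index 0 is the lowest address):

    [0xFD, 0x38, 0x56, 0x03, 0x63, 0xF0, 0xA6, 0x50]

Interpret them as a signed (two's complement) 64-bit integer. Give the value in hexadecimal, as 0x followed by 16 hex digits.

0x50A6F063035638FD

In little-endian order the low byte comes first in memory.
Reassemble most-significant byte first: 50 A6 F0 63 03 56 38 FD → 0x50A6F063035638FD.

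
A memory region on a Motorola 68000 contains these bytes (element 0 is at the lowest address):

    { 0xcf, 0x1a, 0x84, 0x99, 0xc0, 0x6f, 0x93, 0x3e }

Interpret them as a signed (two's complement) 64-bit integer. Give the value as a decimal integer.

In big-endian order the high byte comes first in memory.
The bytes are already most-significant first: 0xCF1A8499C06F933E.
Top bit is set, so as a signed 64-bit value this is 0xCF1A8499C06F933E − 2^64 = -3523357962570591426.

-3523357962570591426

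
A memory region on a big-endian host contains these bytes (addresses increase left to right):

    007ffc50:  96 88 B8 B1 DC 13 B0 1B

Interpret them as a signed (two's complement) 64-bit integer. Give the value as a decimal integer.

-7599621297146712037

Big-endian: lowest address holds the most-significant byte.
The bytes are already most-significant first: 0x9688B8B1DC13B01B.
Top bit is set, so as a signed 64-bit value this is 0x9688B8B1DC13B01B − 2^64 = -7599621297146712037.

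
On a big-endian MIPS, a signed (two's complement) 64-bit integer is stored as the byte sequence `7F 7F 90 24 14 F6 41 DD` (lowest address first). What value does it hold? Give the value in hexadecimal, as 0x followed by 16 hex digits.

In big-endian order the high byte comes first in memory.
The bytes are already most-significant first: 0x7F7F902414F641DD.

0x7F7F902414F641DD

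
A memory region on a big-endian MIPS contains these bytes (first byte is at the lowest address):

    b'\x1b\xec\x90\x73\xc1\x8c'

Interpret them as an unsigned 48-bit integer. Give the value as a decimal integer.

Big-endian stores the most-significant byte at the lowest address.
The bytes are already most-significant first: 0x1BEC9073C18C.
0x1BEC9073C18C = 30702849737100.

30702849737100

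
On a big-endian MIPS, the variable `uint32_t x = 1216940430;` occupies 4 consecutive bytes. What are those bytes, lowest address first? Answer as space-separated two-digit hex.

48 89 09 8E

1216940430 in hexadecimal, padded to 32 bits, is 0x4889098E.
Split into bytes (most-significant first): 48 89 09 8E.
Big-endian stores the most-significant byte at the lowest address.
So the memory order matches the most-significant-first order: 48 89 09 8E.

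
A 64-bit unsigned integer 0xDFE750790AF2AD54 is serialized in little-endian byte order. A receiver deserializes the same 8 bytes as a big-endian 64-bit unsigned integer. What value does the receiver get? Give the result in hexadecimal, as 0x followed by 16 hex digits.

Stored little-endian, the bytes at ascending addresses are 54 AD F2 0A 79 50 E7 DF.
Read back as big-endian, the last byte is least significant, giving 0x54ADF20A7950E7DF.

0x54ADF20A7950E7DF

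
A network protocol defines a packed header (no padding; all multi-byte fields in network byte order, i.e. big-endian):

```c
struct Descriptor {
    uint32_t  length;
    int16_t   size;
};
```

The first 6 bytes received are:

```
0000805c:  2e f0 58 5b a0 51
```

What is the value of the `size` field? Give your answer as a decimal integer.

`size` follows `length` (4 bytes), so it starts at byte offset 4 and occupies 2 bytes.
Bytes at offsets 4..5: A0 51.
Big-endian: lowest address holds the most-significant byte.
The bytes are already most-significant first: 0xA051.
Top bit is set, so as a signed 16-bit value this is 0xA051 − 2^16 = -24495.

-24495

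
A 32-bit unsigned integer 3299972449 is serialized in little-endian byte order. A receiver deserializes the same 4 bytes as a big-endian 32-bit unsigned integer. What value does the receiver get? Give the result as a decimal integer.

1637200324

3299972449 in 32-bit hexadecimal is 0xC4B19561.
Stored little-endian, the bytes at ascending addresses are 61 95 B1 C4.
Read back as big-endian, the last byte is least significant, giving 0x6195B1C4.
0x6195B1C4 = 1637200324.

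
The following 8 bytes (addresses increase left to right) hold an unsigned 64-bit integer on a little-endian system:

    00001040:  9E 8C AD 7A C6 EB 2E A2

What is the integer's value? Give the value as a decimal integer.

11686537320767261854

Little-endian: lowest address holds the least-significant byte.
Reassemble most-significant byte first: A2 2E EB C6 7A AD 8C 9E → 0xA22EEBC67AAD8C9E.
0xA22EEBC67AAD8C9E = 11686537320767261854.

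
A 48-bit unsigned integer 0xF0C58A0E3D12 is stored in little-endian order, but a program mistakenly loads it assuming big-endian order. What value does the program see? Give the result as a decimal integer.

20053446280688

Stored little-endian, the bytes at ascending addresses are 12 3D 0E 8A C5 F0.
Read back as big-endian, the last byte is least significant, giving 0x123D0E8AC5F0.
0x123D0E8AC5F0 = 20053446280688.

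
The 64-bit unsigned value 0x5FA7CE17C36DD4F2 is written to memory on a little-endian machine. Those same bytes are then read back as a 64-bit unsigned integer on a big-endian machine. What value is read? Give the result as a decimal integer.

Stored little-endian, the bytes at ascending addresses are F2 D4 6D C3 17 CE A7 5F.
Read back as big-endian, the last byte is least significant, giving 0xF2D46DC317CEA75F.
0xF2D46DC317CEA75F = 17497731136926689119.

17497731136926689119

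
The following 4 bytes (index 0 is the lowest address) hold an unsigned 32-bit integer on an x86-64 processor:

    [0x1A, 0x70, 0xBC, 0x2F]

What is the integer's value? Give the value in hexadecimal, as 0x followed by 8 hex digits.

0x2FBC701A

Little-endian: lowest address holds the least-significant byte.
Reassemble most-significant byte first: 2F BC 70 1A → 0x2FBC701A.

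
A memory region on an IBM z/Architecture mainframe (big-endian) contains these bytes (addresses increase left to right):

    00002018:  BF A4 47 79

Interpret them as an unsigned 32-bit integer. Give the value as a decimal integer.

3215214457

Big-endian: lowest address holds the most-significant byte.
The bytes are already most-significant first: 0xBFA44779.
0xBFA44779 = 3215214457.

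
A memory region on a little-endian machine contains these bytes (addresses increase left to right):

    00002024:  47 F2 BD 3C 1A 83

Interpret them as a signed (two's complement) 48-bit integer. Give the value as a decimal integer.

-137326265241017

In little-endian order the low byte comes first in memory.
Reassemble most-significant byte first: 83 1A 3C BD F2 47 → 0x831A3CBDF247.
Top bit is set, so as a signed 48-bit value this is 0x831A3CBDF247 − 2^48 = -137326265241017.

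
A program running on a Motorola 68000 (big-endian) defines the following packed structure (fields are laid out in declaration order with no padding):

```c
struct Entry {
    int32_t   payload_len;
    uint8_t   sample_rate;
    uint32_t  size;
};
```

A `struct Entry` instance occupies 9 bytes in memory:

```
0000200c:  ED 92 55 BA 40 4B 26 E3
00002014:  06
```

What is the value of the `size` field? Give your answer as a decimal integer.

1260839686

`size` follows `payload_len` (4 B), `sample_rate` (1 B), so it starts at offset 4 + 1 = 5 and occupies 4 bytes.
Bytes at offsets 5..8: 4B 26 E3 06.
Big-endian stores the most-significant byte at the lowest address.
The bytes are already most-significant first: 0x4B26E306.
0x4B26E306 = 1260839686.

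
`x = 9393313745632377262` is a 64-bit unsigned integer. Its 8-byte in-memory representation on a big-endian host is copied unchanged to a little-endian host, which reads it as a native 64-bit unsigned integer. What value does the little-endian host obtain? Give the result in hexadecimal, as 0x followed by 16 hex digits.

9393313745632377262 in 64-bit hexadecimal is 0x825BC115703639AE.
Stored big-endian, the bytes at ascending addresses are 82 5B C1 15 70 36 39 AE.
Read back as little-endian, the first byte is least significant, giving 0xAE39367015C15B82.

0xAE39367015C15B82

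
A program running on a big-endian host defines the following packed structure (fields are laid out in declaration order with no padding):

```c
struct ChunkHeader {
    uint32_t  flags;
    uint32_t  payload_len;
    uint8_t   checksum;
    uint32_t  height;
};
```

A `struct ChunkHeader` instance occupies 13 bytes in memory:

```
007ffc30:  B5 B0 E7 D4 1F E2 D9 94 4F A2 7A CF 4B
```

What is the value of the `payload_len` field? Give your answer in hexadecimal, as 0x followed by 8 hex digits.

0x1FE2D994

`payload_len` follows `flags` (4 bytes), so it starts at byte offset 4 and occupies 4 bytes.
Bytes at offsets 4..7: 1F E2 D9 94.
Big-endian: lowest address holds the most-significant byte.
The bytes are already most-significant first: 0x1FE2D994.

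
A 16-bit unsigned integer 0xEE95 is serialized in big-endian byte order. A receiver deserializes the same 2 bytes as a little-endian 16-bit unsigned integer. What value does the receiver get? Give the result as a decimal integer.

Stored big-endian, the bytes at ascending addresses are EE 95.
Read back as little-endian, the first byte is least significant, giving 0x95EE.
0x95EE = 38382.

38382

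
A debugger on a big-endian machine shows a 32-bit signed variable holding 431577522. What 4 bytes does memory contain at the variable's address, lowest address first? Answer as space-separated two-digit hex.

19 B9 59 B2

431577522 in hexadecimal, padded to 32 bits, is 0x19B959B2.
Split into bytes (most-significant first): 19 B9 59 B2.
Big-endian: lowest address holds the most-significant byte.
So the memory order matches the most-significant-first order: 19 B9 59 B2.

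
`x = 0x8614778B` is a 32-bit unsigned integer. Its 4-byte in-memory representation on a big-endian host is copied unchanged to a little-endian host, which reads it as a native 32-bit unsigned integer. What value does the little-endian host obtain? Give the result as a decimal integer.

Stored big-endian, the bytes at ascending addresses are 86 14 77 8B.
Read back as little-endian, the first byte is least significant, giving 0x8B771486.
0x8B771486 = 2339837062.

2339837062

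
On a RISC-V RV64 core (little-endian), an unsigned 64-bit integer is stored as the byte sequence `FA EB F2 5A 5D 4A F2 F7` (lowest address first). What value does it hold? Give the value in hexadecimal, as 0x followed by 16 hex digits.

0xF7F24A5D5AF2EBFA

In little-endian order the low byte comes first in memory.
Reassemble most-significant byte first: F7 F2 4A 5D 5A F2 EB FA → 0xF7F24A5D5AF2EBFA.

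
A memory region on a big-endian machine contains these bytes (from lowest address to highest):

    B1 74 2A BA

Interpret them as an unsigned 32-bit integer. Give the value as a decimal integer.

In big-endian order the high byte comes first in memory.
The bytes are already most-significant first: 0xB1742ABA.
0xB1742ABA = 2977180346.

2977180346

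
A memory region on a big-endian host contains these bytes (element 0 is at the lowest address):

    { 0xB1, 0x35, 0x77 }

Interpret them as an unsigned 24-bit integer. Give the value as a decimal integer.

11613559

Big-endian: lowest address holds the most-significant byte.
The bytes are already most-significant first: 0xB13577.
0xB13577 = 11613559.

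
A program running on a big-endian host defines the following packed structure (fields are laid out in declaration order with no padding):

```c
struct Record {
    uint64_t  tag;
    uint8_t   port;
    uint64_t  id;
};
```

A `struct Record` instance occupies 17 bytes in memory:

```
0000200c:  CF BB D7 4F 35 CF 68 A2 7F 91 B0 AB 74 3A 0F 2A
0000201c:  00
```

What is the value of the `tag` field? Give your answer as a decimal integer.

14968794521701148834

`tag` is the first field, at byte offset 0, occupying 8 bytes.
Bytes at offsets 0..7: CF BB D7 4F 35 CF 68 A2.
Big-endian stores the most-significant byte at the lowest address.
The bytes are already most-significant first: 0xCFBBD74F35CF68A2.
0xCFBBD74F35CF68A2 = 14968794521701148834.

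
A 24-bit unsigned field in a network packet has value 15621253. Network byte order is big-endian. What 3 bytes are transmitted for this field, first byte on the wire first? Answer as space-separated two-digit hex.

EE 5C 85

15621253 in hexadecimal, padded to 24 bits, is 0xEE5C85.
Split into bytes (most-significant first): EE 5C 85.
Big-endian stores the most-significant byte at the lowest address.
So the memory order matches the most-significant-first order: EE 5C 85.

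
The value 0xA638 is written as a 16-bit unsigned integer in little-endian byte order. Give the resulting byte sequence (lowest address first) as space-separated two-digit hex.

38 A6

Split into bytes (most-significant first): A6 38.
Little-endian: lowest address holds the least-significant byte.
So at ascending addresses the bytes are 38 A6.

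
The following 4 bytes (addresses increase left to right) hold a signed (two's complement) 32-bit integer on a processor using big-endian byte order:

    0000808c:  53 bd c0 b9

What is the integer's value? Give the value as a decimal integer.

In big-endian order the high byte comes first in memory.
The bytes are already most-significant first: 0x53BDC0B9.
0x53BDC0B9 = 1404944569.

1404944569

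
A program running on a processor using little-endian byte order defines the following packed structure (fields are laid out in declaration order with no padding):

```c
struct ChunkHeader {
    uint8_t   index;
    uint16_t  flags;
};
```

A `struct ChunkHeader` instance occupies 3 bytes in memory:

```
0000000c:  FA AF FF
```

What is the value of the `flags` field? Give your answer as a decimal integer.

65455

`flags` follows `index` (1 byte), so it starts at byte offset 1 and occupies 2 bytes.
Bytes at offsets 1..2: AF FF.
Little-endian stores the least-significant byte at the lowest address.
Reassemble most-significant byte first: FF AF → 0xFFAF.
0xFFAF = 65455.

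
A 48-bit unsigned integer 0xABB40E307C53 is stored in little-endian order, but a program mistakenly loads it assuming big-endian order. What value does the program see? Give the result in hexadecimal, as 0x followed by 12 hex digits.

0x537C300EB4AB

Stored little-endian, the bytes at ascending addresses are 53 7C 30 0E B4 AB.
Read back as big-endian, the last byte is least significant, giving 0x537C300EB4AB.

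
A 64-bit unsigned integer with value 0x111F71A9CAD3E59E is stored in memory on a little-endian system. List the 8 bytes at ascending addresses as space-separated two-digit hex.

9E E5 D3 CA A9 71 1F 11

Split into bytes (most-significant first): 11 1F 71 A9 CA D3 E5 9E.
In little-endian order the low byte comes first in memory.
So at ascending addresses the bytes are 9E E5 D3 CA A9 71 1F 11.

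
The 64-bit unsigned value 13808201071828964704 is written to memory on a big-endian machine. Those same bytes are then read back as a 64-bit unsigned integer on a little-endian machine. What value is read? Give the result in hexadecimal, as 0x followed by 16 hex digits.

13808201071828964704 in 64-bit hexadecimal is 0xBFA095B741889560.
Stored big-endian, the bytes at ascending addresses are BF A0 95 B7 41 88 95 60.
Read back as little-endian, the first byte is least significant, giving 0x60958841B795A0BF.

0x60958841B795A0BF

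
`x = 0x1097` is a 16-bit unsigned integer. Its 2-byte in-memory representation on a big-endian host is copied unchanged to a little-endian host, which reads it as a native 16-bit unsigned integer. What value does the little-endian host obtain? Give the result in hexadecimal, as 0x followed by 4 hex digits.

Stored big-endian, the bytes at ascending addresses are 10 97.
Read back as little-endian, the first byte is least significant, giving 0x9710.

0x9710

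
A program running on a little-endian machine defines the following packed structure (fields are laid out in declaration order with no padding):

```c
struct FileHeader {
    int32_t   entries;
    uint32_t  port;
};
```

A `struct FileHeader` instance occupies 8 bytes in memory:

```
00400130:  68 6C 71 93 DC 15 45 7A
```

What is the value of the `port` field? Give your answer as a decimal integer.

2051347932

`port` follows `entries` (4 bytes), so it starts at byte offset 4 and occupies 4 bytes.
Bytes at offsets 4..7: DC 15 45 7A.
Little-endian stores the least-significant byte at the lowest address.
Reassemble most-significant byte first: 7A 45 15 DC → 0x7A4515DC.
0x7A4515DC = 2051347932.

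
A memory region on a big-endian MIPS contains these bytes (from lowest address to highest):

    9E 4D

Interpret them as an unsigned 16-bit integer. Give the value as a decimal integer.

40525

Big-endian stores the most-significant byte at the lowest address.
The bytes are already most-significant first: 0x9E4D.
0x9E4D = 40525.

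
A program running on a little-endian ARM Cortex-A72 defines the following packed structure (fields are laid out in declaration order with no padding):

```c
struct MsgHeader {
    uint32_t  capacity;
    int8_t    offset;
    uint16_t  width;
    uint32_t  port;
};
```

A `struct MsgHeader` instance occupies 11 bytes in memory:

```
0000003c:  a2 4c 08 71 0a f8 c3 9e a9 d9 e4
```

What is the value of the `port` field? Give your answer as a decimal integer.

3839469982

`port` follows `capacity` (4 B), `offset` (1 B), `width` (2 B), so it starts at offset 4 + 1 + 2 = 7 and occupies 4 bytes.
Bytes at offsets 7..10: 9E A9 D9 E4.
Little-endian: lowest address holds the least-significant byte.
Reassemble most-significant byte first: E4 D9 A9 9E → 0xE4D9A99E.
0xE4D9A99E = 3839469982.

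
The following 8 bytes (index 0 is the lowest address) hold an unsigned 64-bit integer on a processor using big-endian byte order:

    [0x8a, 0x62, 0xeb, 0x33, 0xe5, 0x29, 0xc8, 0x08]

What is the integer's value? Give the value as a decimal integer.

9971791133072279560

Big-endian stores the most-significant byte at the lowest address.
The bytes are already most-significant first: 0x8A62EB33E529C808.
0x8A62EB33E529C808 = 9971791133072279560.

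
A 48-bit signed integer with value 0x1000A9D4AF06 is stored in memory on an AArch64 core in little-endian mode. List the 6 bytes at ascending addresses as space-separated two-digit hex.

06 AF D4 A9 00 10

Split into bytes (most-significant first): 10 00 A9 D4 AF 06.
Little-endian stores the least-significant byte at the lowest address.
So at ascending addresses the bytes are 06 AF D4 A9 00 10.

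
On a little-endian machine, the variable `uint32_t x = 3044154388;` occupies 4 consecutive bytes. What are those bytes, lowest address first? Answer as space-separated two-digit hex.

14 1C 72 B5

3044154388 in hexadecimal, padded to 32 bits, is 0xB5721C14.
Split into bytes (most-significant first): B5 72 1C 14.
In little-endian order the low byte comes first in memory.
So at ascending addresses the bytes are 14 1C 72 B5.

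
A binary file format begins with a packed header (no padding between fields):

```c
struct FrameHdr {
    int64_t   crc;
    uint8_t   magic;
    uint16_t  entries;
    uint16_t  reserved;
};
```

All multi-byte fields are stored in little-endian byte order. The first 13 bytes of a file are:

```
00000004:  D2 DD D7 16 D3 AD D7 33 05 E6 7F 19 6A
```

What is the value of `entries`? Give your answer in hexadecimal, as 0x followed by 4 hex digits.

0x7FE6

`entries` follows `crc` (8 B), `magic` (1 B), so it starts at offset 8 + 1 = 9 and occupies 2 bytes.
Bytes at offsets 9..10: E6 7F.
In little-endian order the low byte comes first in memory.
Reassemble most-significant byte first: 7F E6 → 0x7FE6.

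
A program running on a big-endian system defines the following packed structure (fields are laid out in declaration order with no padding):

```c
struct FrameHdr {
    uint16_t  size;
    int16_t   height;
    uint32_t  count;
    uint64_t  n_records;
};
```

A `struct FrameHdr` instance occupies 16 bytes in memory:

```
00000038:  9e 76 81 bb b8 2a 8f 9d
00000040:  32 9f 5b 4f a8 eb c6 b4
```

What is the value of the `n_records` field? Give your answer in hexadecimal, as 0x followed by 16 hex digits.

`n_records` follows `size` (2 B), `height` (2 B), `count` (4 B), so it starts at offset 2 + 2 + 4 = 8 and occupies 8 bytes.
Bytes at offsets 8..15: 32 9F 5B 4F A8 EB C6 B4.
Big-endian stores the most-significant byte at the lowest address.
The bytes are already most-significant first: 0x329F5B4FA8EBC6B4.

0x329F5B4FA8EBC6B4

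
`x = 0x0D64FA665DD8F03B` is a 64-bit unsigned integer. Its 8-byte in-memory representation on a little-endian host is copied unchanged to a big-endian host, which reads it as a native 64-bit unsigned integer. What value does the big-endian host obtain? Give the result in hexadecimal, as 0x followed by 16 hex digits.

0x3BF0D85D66FA640D

Stored little-endian, the bytes at ascending addresses are 3B F0 D8 5D 66 FA 64 0D.
Read back as big-endian, the last byte is least significant, giving 0x3BF0D85D66FA640D.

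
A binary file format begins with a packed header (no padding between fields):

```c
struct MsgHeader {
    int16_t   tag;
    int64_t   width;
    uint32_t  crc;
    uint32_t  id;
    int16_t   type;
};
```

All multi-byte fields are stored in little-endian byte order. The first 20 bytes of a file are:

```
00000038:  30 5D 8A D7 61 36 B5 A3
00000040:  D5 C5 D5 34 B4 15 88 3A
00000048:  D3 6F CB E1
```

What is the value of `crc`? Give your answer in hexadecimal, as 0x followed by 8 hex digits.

`crc` follows `tag` (2 B), `width` (8 B), so it starts at offset 2 + 8 = 10 and occupies 4 bytes.
Bytes at offsets 10..13: D5 34 B4 15.
Little-endian stores the least-significant byte at the lowest address.
Reassemble most-significant byte first: 15 B4 34 D5 → 0x15B434D5.

0x15B434D5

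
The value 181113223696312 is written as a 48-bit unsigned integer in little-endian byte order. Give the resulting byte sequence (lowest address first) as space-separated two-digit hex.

181113223696312 in hexadecimal, padded to 48 bits, is 0xA4B8B55CCFB8.
Split into bytes (most-significant first): A4 B8 B5 5C CF B8.
Little-endian stores the least-significant byte at the lowest address.
So at ascending addresses the bytes are B8 CF 5C B5 B8 A4.

B8 CF 5C B5 B8 A4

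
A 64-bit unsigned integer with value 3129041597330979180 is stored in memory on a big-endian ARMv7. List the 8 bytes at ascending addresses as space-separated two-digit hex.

2B 6C 96 C1 20 55 79 6C

3129041597330979180 in hexadecimal, padded to 64 bits, is 0x2B6C96C12055796C.
Split into bytes (most-significant first): 2B 6C 96 C1 20 55 79 6C.
Big-endian stores the most-significant byte at the lowest address.
So the memory order matches the most-significant-first order: 2B 6C 96 C1 20 55 79 6C.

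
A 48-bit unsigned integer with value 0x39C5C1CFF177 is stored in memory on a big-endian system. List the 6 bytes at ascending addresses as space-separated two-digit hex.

39 C5 C1 CF F1 77

Split into bytes (most-significant first): 39 C5 C1 CF F1 77.
Big-endian: lowest address holds the most-significant byte.
So the memory order matches the most-significant-first order: 39 C5 C1 CF F1 77.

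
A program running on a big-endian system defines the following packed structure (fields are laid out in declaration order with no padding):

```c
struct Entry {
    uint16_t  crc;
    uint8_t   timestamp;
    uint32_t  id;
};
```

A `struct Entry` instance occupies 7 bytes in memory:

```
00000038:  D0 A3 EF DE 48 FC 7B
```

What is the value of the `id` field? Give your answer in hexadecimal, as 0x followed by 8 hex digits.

`id` follows `crc` (2 B), `timestamp` (1 B), so it starts at offset 2 + 1 = 3 and occupies 4 bytes.
Bytes at offsets 3..6: DE 48 FC 7B.
Big-endian stores the most-significant byte at the lowest address.
The bytes are already most-significant first: 0xDE48FC7B.

0xDE48FC7B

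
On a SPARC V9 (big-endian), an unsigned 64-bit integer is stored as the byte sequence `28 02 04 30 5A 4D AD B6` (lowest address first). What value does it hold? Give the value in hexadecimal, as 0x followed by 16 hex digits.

In big-endian order the high byte comes first in memory.
The bytes are already most-significant first: 0x280204305A4DADB6.

0x280204305A4DADB6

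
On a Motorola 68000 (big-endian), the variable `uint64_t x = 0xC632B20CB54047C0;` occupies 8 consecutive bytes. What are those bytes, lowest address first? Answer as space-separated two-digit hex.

C6 32 B2 0C B5 40 47 C0

Split into bytes (most-significant first): C6 32 B2 0C B5 40 47 C0.
In big-endian order the high byte comes first in memory.
So the memory order matches the most-significant-first order: C6 32 B2 0C B5 40 47 C0.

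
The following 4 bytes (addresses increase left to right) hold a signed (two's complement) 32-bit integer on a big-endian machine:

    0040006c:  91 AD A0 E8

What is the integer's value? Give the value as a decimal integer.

-1850892056

Big-endian: lowest address holds the most-significant byte.
The bytes are already most-significant first: 0x91ADA0E8.
Top bit is set, so as a signed 32-bit value this is 0x91ADA0E8 − 2^32 = -1850892056.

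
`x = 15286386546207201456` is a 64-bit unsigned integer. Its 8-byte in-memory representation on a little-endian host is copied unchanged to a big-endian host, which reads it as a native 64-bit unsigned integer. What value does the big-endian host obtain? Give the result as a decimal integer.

15286386546207201456 in 64-bit hexadecimal is 0xD4242792B1FD98B0.
Stored little-endian, the bytes at ascending addresses are B0 98 FD B1 92 27 24 D4.
Read back as big-endian, the last byte is least significant, giving 0xB098FDB1922724D4.
0xB098FDB1922724D4 = 12725199686238414036.

12725199686238414036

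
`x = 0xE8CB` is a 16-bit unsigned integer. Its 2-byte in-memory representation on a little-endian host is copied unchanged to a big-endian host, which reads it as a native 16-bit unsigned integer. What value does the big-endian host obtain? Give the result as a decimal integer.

52200

Stored little-endian, the bytes at ascending addresses are CB E8.
Read back as big-endian, the last byte is least significant, giving 0xCBE8.
0xCBE8 = 52200.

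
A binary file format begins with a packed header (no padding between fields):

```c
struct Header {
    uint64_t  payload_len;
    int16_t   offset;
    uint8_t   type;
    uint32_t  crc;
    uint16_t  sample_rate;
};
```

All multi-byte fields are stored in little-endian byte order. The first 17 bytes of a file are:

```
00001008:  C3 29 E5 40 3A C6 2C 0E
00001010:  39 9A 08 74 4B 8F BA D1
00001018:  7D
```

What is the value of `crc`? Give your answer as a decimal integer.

3129953140

`crc` follows `payload_len` (8 B), `offset` (2 B), `type` (1 B), so it starts at offset 8 + 2 + 1 = 11 and occupies 4 bytes.
Bytes at offsets 11..14: 74 4B 8F BA.
Little-endian stores the least-significant byte at the lowest address.
Reassemble most-significant byte first: BA 8F 4B 74 → 0xBA8F4B74.
0xBA8F4B74 = 3129953140.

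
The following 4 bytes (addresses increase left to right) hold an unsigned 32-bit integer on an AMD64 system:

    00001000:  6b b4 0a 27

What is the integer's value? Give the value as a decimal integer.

Little-endian: lowest address holds the least-significant byte.
Reassemble most-significant byte first: 27 0A B4 6B → 0x270AB46B.
0x270AB46B = 655012971.

655012971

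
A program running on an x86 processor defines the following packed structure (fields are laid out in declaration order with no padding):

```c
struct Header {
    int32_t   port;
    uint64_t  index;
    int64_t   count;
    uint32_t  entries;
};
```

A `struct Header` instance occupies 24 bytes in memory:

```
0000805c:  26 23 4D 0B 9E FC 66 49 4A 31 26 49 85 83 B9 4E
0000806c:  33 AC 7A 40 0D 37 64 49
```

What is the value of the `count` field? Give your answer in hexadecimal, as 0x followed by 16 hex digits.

`count` follows `port` (4 B), `index` (8 B), so it starts at offset 4 + 8 = 12 and occupies 8 bytes.
Bytes at offsets 12..19: 85 83 B9 4E 33 AC 7A 40.
Little-endian stores the least-significant byte at the lowest address.
Reassemble most-significant byte first: 40 7A AC 33 4E B9 83 85 → 0x407AAC334EB98385.

0x407AAC334EB98385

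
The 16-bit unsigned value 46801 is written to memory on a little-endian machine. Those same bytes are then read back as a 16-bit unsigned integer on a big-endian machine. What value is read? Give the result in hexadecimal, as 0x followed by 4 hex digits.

0xD1B6

46801 in 16-bit hexadecimal is 0xB6D1.
Stored little-endian, the bytes at ascending addresses are D1 B6.
Read back as big-endian, the last byte is least significant, giving 0xD1B6.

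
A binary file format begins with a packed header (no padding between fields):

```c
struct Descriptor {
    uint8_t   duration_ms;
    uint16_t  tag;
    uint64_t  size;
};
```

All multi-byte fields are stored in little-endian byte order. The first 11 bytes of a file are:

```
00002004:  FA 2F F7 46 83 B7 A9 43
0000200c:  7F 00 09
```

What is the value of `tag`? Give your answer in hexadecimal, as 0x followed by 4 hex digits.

0xF72F

`tag` follows `duration_ms` (1 byte), so it starts at byte offset 1 and occupies 2 bytes.
Bytes at offsets 1..2: 2F F7.
Little-endian: lowest address holds the least-significant byte.
Reassemble most-significant byte first: F7 2F → 0xF72F.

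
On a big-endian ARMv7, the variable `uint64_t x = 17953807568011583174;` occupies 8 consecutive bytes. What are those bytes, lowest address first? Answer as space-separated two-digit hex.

17953807568011583174 in hexadecimal, padded to 64 bits, is 0xF928BCDC190CDEC6.
Split into bytes (most-significant first): F9 28 BC DC 19 0C DE C6.
Big-endian stores the most-significant byte at the lowest address.
So the memory order matches the most-significant-first order: F9 28 BC DC 19 0C DE C6.

F9 28 BC DC 19 0C DE C6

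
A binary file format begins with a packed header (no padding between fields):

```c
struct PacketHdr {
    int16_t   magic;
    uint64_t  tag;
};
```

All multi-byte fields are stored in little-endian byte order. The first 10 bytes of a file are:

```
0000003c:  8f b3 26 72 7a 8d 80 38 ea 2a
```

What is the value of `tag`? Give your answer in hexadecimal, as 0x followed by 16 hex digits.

`tag` follows `magic` (2 bytes), so it starts at byte offset 2 and occupies 8 bytes.
Bytes at offsets 2..9: 26 72 7A 8D 80 38 EA 2A.
Little-endian stores the least-significant byte at the lowest address.
Reassemble most-significant byte first: 2A EA 38 80 8D 7A 72 26 → 0x2AEA38808D7A7226.

0x2AEA38808D7A7226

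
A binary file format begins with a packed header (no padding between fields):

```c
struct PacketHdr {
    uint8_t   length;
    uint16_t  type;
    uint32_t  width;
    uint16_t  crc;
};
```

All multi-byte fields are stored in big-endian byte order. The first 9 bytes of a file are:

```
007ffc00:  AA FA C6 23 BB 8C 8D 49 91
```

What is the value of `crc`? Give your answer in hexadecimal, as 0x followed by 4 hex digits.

0x4991

`crc` follows `length` (1 B), `type` (2 B), `width` (4 B), so it starts at offset 1 + 2 + 4 = 7 and occupies 2 bytes.
Bytes at offsets 7..8: 49 91.
Big-endian: lowest address holds the most-significant byte.
The bytes are already most-significant first: 0x4991.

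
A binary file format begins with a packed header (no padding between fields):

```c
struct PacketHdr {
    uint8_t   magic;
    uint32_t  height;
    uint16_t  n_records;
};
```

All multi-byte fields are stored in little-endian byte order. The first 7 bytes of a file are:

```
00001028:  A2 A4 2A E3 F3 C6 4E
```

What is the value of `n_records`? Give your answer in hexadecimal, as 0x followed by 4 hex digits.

0x4EC6

`n_records` follows `magic` (1 B), `height` (4 B), so it starts at offset 1 + 4 = 5 and occupies 2 bytes.
Bytes at offsets 5..6: C6 4E.
Little-endian: lowest address holds the least-significant byte.
Reassemble most-significant byte first: 4E C6 → 0x4EC6.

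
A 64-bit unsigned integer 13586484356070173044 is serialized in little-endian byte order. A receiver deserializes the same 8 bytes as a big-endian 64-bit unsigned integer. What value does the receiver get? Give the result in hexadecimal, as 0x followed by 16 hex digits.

13586484356070173044 in 64-bit hexadecimal is 0xBC8CE3899DF6E974.
Stored little-endian, the bytes at ascending addresses are 74 E9 F6 9D 89 E3 8C BC.
Read back as big-endian, the last byte is least significant, giving 0x74E9F69D89E38CBC.

0x74E9F69D89E38CBC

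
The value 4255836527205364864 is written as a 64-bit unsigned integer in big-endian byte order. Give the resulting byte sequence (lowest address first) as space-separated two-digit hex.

4255836527205364864 in hexadecimal, padded to 64 bits, is 0x3B0FC4C5EA353480.
Split into bytes (most-significant first): 3B 0F C4 C5 EA 35 34 80.
Big-endian stores the most-significant byte at the lowest address.
So the memory order matches the most-significant-first order: 3B 0F C4 C5 EA 35 34 80.

3B 0F C4 C5 EA 35 34 80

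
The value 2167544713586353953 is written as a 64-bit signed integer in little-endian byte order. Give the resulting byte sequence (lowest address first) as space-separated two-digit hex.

21 27 17 D0 6E AA 14 1E

2167544713586353953 in hexadecimal, padded to 64 bits, is 0x1E14AA6ED0172721.
Split into bytes (most-significant first): 1E 14 AA 6E D0 17 27 21.
Little-endian: lowest address holds the least-significant byte.
So at ascending addresses the bytes are 21 27 17 D0 6E AA 14 1E.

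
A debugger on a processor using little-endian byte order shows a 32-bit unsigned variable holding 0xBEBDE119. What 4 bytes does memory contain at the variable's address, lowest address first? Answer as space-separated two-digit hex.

Split into bytes (most-significant first): BE BD E1 19.
Little-endian: lowest address holds the least-significant byte.
So at ascending addresses the bytes are 19 E1 BD BE.

19 E1 BD BE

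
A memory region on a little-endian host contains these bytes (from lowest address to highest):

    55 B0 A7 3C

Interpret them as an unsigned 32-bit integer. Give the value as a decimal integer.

In little-endian order the low byte comes first in memory.
Reassemble most-significant byte first: 3C A7 B0 55 → 0x3CA7B055.
0x3CA7B055 = 1017622613.

1017622613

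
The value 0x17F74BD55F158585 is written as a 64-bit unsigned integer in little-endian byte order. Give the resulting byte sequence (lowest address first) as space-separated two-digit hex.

Split into bytes (most-significant first): 17 F7 4B D5 5F 15 85 85.
Little-endian: lowest address holds the least-significant byte.
So at ascending addresses the bytes are 85 85 15 5F D5 4B F7 17.

85 85 15 5F D5 4B F7 17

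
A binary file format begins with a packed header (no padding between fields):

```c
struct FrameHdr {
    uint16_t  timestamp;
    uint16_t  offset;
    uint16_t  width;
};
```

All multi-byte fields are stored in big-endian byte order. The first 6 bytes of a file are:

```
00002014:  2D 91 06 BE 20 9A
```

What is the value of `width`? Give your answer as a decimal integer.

`width` follows `timestamp` (2 B), `offset` (2 B), so it starts at offset 2 + 2 = 4 and occupies 2 bytes.
Bytes at offsets 4..5: 20 9A.
In big-endian order the high byte comes first in memory.
The bytes are already most-significant first: 0x209A.
0x209A = 8346.

8346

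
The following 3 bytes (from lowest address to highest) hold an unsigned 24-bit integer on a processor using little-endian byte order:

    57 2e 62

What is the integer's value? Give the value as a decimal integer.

6434391

In little-endian order the low byte comes first in memory.
Reassemble most-significant byte first: 62 2E 57 → 0x622E57.
0x622E57 = 6434391.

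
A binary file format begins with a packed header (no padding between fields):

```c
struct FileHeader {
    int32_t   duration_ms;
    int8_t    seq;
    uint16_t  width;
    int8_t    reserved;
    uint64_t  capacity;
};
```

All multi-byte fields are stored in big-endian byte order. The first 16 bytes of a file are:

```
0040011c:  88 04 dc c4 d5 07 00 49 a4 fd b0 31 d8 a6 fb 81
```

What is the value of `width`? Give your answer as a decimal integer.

`width` follows `duration_ms` (4 B), `seq` (1 B), so it starts at offset 4 + 1 = 5 and occupies 2 bytes.
Bytes at offsets 5..6: 07 00.
Big-endian: lowest address holds the most-significant byte.
The bytes are already most-significant first: 0x0700.
0x0700 = 1792.

1792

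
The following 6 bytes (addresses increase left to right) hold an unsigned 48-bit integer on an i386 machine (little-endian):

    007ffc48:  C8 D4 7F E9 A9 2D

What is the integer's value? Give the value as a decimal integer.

50207790191816

Little-endian stores the least-significant byte at the lowest address.
Reassemble most-significant byte first: 2D A9 E9 7F D4 C8 → 0x2DA9E97FD4C8.
0x2DA9E97FD4C8 = 50207790191816.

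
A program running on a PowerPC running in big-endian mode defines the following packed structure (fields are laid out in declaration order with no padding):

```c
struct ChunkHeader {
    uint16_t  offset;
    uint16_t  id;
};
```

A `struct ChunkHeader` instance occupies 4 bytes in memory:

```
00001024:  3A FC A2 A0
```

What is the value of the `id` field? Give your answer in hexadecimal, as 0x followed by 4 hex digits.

`id` follows `offset` (2 bytes), so it starts at byte offset 2 and occupies 2 bytes.
Bytes at offsets 2..3: A2 A0.
Big-endian: lowest address holds the most-significant byte.
The bytes are already most-significant first: 0xA2A0.

0xA2A0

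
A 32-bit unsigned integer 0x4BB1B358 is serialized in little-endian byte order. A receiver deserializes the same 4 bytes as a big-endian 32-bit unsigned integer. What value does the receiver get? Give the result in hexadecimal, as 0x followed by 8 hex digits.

0x58B3B14B

Stored little-endian, the bytes at ascending addresses are 58 B3 B1 4B.
Read back as big-endian, the last byte is least significant, giving 0x58B3B14B.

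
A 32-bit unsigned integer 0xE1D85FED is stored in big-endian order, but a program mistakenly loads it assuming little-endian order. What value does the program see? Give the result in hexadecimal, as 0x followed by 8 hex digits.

0xED5FD8E1

Stored big-endian, the bytes at ascending addresses are E1 D8 5F ED.
Read back as little-endian, the first byte is least significant, giving 0xED5FD8E1.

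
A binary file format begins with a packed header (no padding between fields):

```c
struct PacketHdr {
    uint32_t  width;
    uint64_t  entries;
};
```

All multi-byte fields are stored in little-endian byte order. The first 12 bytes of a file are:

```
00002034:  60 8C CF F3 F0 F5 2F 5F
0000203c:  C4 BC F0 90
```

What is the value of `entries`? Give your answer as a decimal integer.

`entries` follows `width` (4 bytes), so it starts at byte offset 4 and occupies 8 bytes.
Bytes at offsets 4..11: F0 F5 2F 5F C4 BC F0 90.
Little-endian: lowest address holds the least-significant byte.
Reassemble most-significant byte first: 90 F0 BC C4 5F 2F F5 F0 → 0x90F0BCC45F2FF5F0.
0x90F0BCC45F2FF5F0 = 10444055087468770800.

10444055087468770800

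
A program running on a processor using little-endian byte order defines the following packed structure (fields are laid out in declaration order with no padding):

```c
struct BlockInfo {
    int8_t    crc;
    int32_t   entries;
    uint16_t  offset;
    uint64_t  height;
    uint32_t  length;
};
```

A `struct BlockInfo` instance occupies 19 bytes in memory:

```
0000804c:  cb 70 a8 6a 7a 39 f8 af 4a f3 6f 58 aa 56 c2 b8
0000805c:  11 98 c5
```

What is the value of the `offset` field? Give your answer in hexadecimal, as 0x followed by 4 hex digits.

`offset` follows `crc` (1 B), `entries` (4 B), so it starts at offset 1 + 4 = 5 and occupies 2 bytes.
Bytes at offsets 5..6: 39 F8.
In little-endian order the low byte comes first in memory.
Reassemble most-significant byte first: F8 39 → 0xF839.

0xF839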